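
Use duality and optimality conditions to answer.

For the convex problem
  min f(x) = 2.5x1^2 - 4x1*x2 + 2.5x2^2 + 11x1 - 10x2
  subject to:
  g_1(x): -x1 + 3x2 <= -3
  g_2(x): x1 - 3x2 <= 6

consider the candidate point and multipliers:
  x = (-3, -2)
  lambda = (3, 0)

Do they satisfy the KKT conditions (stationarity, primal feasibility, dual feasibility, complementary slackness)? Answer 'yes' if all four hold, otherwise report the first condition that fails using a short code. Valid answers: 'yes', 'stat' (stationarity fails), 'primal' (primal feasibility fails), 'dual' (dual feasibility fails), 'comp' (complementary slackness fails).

Gradient of f: grad f(x) = Q x + c = (4, -8)
Constraint values g_i(x) = a_i^T x - b_i:
  g_1((-3, -2)) = 0
  g_2((-3, -2)) = -3
Stationarity residual: grad f(x) + sum_i lambda_i a_i = (1, 1)
  -> stationarity FAILS
Primal feasibility (all g_i <= 0): OK
Dual feasibility (all lambda_i >= 0): OK
Complementary slackness (lambda_i * g_i(x) = 0 for all i): OK

Verdict: the first failing condition is stationarity -> stat.

stat


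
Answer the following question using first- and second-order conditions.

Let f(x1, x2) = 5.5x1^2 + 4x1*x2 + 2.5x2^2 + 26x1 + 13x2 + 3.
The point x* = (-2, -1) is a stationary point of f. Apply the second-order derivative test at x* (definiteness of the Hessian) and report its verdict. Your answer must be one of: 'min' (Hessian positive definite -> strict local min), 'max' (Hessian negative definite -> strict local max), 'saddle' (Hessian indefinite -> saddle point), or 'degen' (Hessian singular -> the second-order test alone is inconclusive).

Compute the Hessian H = grad^2 f:
  H = [[11, 4], [4, 5]]
Verify stationarity: grad f(x*) = H x* + g = (0, 0).
Eigenvalues of H: 3, 13.
Both eigenvalues > 0, so H is positive definite -> x* is a strict local min.

min


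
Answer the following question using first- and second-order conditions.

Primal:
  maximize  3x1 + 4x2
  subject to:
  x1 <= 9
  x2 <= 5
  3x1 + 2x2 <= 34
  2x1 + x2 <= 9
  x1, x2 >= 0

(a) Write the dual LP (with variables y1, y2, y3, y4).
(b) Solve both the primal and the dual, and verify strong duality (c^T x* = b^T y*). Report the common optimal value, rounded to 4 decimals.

The standard primal-dual pair for 'max c^T x s.t. A x <= b, x >= 0' is:
  Dual:  min b^T y  s.t.  A^T y >= c,  y >= 0.

So the dual LP is:
  minimize  9y1 + 5y2 + 34y3 + 9y4
  subject to:
    y1 + 3y3 + 2y4 >= 3
    y2 + 2y3 + y4 >= 4
    y1, y2, y3, y4 >= 0

Solving the primal: x* = (2, 5).
  primal value c^T x* = 26.
Solving the dual: y* = (0, 2.5, 0, 1.5).
  dual value b^T y* = 26.
Strong duality: c^T x* = b^T y*. Confirmed.

26


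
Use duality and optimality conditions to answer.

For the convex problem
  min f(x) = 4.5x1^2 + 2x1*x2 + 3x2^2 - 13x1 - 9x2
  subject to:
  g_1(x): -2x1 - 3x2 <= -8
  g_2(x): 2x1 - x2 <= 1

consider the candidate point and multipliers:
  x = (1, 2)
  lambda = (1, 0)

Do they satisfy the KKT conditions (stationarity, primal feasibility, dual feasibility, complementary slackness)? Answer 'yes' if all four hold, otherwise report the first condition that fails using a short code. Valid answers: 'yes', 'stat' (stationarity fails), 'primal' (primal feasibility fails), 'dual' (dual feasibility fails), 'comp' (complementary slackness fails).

Gradient of f: grad f(x) = Q x + c = (0, 5)
Constraint values g_i(x) = a_i^T x - b_i:
  g_1((1, 2)) = 0
  g_2((1, 2)) = -1
Stationarity residual: grad f(x) + sum_i lambda_i a_i = (-2, 2)
  -> stationarity FAILS
Primal feasibility (all g_i <= 0): OK
Dual feasibility (all lambda_i >= 0): OK
Complementary slackness (lambda_i * g_i(x) = 0 for all i): OK

Verdict: the first failing condition is stationarity -> stat.

stat


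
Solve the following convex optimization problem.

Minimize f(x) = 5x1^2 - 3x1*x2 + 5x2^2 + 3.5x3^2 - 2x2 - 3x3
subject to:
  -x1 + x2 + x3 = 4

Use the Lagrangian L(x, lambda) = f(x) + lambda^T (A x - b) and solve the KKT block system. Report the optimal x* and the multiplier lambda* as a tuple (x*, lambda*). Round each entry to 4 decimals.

Form the Lagrangian:
  L(x, lambda) = (1/2) x^T Q x + c^T x + lambda^T (A x - b)
Stationarity (grad_x L = 0): Q x + c + A^T lambda = 0.
Primal feasibility: A x = b.

This gives the KKT block system:
  [ Q   A^T ] [ x     ]   [-c ]
  [ A    0  ] [ lambda ] = [ b ]

Solving the linear system:
  x*      = (-0.8201, 1.1058, 2.0741)
  lambda* = (-11.5185)
  f(x*)   = 18.8201

x* = (-0.8201, 1.1058, 2.0741), lambda* = (-11.5185)


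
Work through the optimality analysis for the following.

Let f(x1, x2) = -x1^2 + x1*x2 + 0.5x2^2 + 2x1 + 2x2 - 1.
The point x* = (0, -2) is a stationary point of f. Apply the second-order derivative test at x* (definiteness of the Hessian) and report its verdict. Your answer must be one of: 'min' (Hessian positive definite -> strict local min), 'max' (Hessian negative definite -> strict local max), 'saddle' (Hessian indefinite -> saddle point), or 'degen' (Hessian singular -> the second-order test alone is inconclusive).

Compute the Hessian H = grad^2 f:
  H = [[-2, 1], [1, 1]]
Verify stationarity: grad f(x*) = H x* + g = (0, 0).
Eigenvalues of H: -2.3028, 1.3028.
Eigenvalues have mixed signs, so H is indefinite -> x* is a saddle point.

saddle


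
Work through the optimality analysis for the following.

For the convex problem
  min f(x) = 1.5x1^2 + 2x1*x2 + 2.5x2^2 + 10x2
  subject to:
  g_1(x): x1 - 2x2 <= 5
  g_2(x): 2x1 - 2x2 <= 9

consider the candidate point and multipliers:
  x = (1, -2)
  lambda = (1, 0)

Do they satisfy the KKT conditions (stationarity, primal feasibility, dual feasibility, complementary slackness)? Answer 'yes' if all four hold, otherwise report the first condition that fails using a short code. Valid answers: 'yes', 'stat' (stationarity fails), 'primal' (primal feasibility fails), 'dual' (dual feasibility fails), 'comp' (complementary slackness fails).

Gradient of f: grad f(x) = Q x + c = (-1, 2)
Constraint values g_i(x) = a_i^T x - b_i:
  g_1((1, -2)) = 0
  g_2((1, -2)) = -3
Stationarity residual: grad f(x) + sum_i lambda_i a_i = (0, 0)
  -> stationarity OK
Primal feasibility (all g_i <= 0): OK
Dual feasibility (all lambda_i >= 0): OK
Complementary slackness (lambda_i * g_i(x) = 0 for all i): OK

Verdict: yes, KKT holds.

yes


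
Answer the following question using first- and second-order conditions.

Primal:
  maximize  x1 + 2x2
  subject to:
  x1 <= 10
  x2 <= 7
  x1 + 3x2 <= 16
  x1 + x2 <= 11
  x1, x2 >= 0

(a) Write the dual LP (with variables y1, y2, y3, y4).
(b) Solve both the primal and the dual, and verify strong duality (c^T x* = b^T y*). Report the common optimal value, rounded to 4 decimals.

The standard primal-dual pair for 'max c^T x s.t. A x <= b, x >= 0' is:
  Dual:  min b^T y  s.t.  A^T y >= c,  y >= 0.

So the dual LP is:
  minimize  10y1 + 7y2 + 16y3 + 11y4
  subject to:
    y1 + y3 + y4 >= 1
    y2 + 3y3 + y4 >= 2
    y1, y2, y3, y4 >= 0

Solving the primal: x* = (8.5, 2.5).
  primal value c^T x* = 13.5.
Solving the dual: y* = (0, 0, 0.5, 0.5).
  dual value b^T y* = 13.5.
Strong duality: c^T x* = b^T y*. Confirmed.

13.5


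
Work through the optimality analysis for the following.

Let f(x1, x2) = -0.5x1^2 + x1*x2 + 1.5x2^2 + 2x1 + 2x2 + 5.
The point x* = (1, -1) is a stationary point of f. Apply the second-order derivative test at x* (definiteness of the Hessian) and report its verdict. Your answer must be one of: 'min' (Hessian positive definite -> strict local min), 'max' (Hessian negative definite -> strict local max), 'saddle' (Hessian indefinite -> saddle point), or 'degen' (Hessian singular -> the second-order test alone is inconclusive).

Compute the Hessian H = grad^2 f:
  H = [[-1, 1], [1, 3]]
Verify stationarity: grad f(x*) = H x* + g = (0, 0).
Eigenvalues of H: -1.2361, 3.2361.
Eigenvalues have mixed signs, so H is indefinite -> x* is a saddle point.

saddle


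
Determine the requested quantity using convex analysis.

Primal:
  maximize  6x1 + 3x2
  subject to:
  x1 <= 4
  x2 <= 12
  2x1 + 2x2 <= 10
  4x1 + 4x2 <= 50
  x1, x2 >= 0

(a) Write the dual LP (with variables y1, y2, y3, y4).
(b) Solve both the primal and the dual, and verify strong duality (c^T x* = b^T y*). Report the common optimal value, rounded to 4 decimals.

The standard primal-dual pair for 'max c^T x s.t. A x <= b, x >= 0' is:
  Dual:  min b^T y  s.t.  A^T y >= c,  y >= 0.

So the dual LP is:
  minimize  4y1 + 12y2 + 10y3 + 50y4
  subject to:
    y1 + 2y3 + 4y4 >= 6
    y2 + 2y3 + 4y4 >= 3
    y1, y2, y3, y4 >= 0

Solving the primal: x* = (4, 1).
  primal value c^T x* = 27.
Solving the dual: y* = (3, 0, 1.5, 0).
  dual value b^T y* = 27.
Strong duality: c^T x* = b^T y*. Confirmed.

27


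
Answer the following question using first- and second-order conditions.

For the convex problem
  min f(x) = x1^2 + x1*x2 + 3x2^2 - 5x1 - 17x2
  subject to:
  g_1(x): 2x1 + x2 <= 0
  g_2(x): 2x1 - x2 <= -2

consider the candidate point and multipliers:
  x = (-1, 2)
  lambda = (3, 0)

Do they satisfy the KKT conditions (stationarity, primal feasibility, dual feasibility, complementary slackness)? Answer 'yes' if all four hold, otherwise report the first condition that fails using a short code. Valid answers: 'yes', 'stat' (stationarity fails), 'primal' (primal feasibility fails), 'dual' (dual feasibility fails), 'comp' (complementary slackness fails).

Gradient of f: grad f(x) = Q x + c = (-5, -6)
Constraint values g_i(x) = a_i^T x - b_i:
  g_1((-1, 2)) = 0
  g_2((-1, 2)) = -2
Stationarity residual: grad f(x) + sum_i lambda_i a_i = (1, -3)
  -> stationarity FAILS
Primal feasibility (all g_i <= 0): OK
Dual feasibility (all lambda_i >= 0): OK
Complementary slackness (lambda_i * g_i(x) = 0 for all i): OK

Verdict: the first failing condition is stationarity -> stat.

stat


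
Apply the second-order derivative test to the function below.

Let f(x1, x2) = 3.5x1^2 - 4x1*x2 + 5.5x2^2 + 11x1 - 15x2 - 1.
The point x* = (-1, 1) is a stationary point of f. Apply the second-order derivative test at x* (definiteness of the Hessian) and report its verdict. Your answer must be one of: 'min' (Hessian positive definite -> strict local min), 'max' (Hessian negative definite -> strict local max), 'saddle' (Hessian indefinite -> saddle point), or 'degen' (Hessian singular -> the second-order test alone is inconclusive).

Compute the Hessian H = grad^2 f:
  H = [[7, -4], [-4, 11]]
Verify stationarity: grad f(x*) = H x* + g = (0, 0).
Eigenvalues of H: 4.5279, 13.4721.
Both eigenvalues > 0, so H is positive definite -> x* is a strict local min.

min


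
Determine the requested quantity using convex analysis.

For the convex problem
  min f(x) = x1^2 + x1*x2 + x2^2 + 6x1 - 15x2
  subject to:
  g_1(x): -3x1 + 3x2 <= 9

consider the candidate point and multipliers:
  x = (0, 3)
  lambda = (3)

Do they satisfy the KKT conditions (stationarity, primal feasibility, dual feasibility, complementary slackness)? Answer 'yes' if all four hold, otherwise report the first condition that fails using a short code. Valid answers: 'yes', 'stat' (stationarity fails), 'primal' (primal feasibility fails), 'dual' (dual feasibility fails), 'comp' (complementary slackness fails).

Gradient of f: grad f(x) = Q x + c = (9, -9)
Constraint values g_i(x) = a_i^T x - b_i:
  g_1((0, 3)) = 0
Stationarity residual: grad f(x) + sum_i lambda_i a_i = (0, 0)
  -> stationarity OK
Primal feasibility (all g_i <= 0): OK
Dual feasibility (all lambda_i >= 0): OK
Complementary slackness (lambda_i * g_i(x) = 0 for all i): OK

Verdict: yes, KKT holds.

yes


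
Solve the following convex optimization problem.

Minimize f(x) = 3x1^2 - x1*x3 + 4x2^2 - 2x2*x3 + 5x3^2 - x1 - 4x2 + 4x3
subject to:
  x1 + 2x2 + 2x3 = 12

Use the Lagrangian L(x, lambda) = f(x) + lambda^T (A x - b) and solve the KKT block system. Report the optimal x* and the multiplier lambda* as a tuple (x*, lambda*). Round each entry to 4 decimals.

Form the Lagrangian:
  L(x, lambda) = (1/2) x^T Q x + c^T x + lambda^T (A x - b)
Stationarity (grad_x L = 0): Q x + c + A^T lambda = 0.
Primal feasibility: A x = b.

This gives the KKT block system:
  [ Q   A^T ] [ x     ]   [-c ]
  [ A    0  ] [ lambda ] = [ b ]

Solving the linear system:
  x*      = (1.8625, 3.0438, 2.025)
  lambda* = (-8.15)
  f(x*)   = 45.9313

x* = (1.8625, 3.0438, 2.025), lambda* = (-8.15)


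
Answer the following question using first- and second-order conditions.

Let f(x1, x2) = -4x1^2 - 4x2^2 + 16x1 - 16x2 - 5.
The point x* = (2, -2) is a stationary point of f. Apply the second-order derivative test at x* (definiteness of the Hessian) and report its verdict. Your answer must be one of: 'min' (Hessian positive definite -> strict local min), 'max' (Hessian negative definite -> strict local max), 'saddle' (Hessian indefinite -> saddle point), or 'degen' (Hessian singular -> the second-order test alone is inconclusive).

Compute the Hessian H = grad^2 f:
  H = [[-8, 0], [0, -8]]
Verify stationarity: grad f(x*) = H x* + g = (0, 0).
Eigenvalues of H: -8, -8.
Both eigenvalues < 0, so H is negative definite -> x* is a strict local max.

max


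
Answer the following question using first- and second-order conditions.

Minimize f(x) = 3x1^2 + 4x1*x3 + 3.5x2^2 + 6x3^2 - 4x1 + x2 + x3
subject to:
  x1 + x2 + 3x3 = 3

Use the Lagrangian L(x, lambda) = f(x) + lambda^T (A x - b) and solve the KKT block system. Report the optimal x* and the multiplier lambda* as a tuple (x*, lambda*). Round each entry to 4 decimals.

Form the Lagrangian:
  L(x, lambda) = (1/2) x^T Q x + c^T x + lambda^T (A x - b)
Stationarity (grad_x L = 0): Q x + c + A^T lambda = 0.
Primal feasibility: A x = b.

This gives the KKT block system:
  [ Q   A^T ] [ x     ]   [-c ]
  [ A    0  ] [ lambda ] = [ b ]

Solving the linear system:
  x*      = (0.9286, 0.4, 0.5571)
  lambda* = (-3.8)
  f(x*)   = 4.3214

x* = (0.9286, 0.4, 0.5571), lambda* = (-3.8)


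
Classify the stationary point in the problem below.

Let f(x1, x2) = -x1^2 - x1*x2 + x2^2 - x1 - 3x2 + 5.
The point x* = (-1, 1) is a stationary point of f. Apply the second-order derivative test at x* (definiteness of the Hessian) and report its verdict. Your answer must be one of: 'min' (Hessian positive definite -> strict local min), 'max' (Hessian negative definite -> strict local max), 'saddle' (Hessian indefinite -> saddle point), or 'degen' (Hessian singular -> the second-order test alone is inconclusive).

Compute the Hessian H = grad^2 f:
  H = [[-2, -1], [-1, 2]]
Verify stationarity: grad f(x*) = H x* + g = (0, 0).
Eigenvalues of H: -2.2361, 2.2361.
Eigenvalues have mixed signs, so H is indefinite -> x* is a saddle point.

saddle


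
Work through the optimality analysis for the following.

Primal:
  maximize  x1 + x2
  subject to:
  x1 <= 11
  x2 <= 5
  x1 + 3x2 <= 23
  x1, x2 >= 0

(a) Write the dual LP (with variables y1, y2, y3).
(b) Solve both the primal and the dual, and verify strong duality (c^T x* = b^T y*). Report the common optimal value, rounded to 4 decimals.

The standard primal-dual pair for 'max c^T x s.t. A x <= b, x >= 0' is:
  Dual:  min b^T y  s.t.  A^T y >= c,  y >= 0.

So the dual LP is:
  minimize  11y1 + 5y2 + 23y3
  subject to:
    y1 + y3 >= 1
    y2 + 3y3 >= 1
    y1, y2, y3 >= 0

Solving the primal: x* = (11, 4).
  primal value c^T x* = 15.
Solving the dual: y* = (0.6667, 0, 0.3333).
  dual value b^T y* = 15.
Strong duality: c^T x* = b^T y*. Confirmed.

15


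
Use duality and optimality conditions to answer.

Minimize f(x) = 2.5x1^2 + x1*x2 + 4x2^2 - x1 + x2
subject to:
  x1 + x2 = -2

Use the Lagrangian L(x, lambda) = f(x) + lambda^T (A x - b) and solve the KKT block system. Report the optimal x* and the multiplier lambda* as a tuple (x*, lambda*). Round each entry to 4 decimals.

Form the Lagrangian:
  L(x, lambda) = (1/2) x^T Q x + c^T x + lambda^T (A x - b)
Stationarity (grad_x L = 0): Q x + c + A^T lambda = 0.
Primal feasibility: A x = b.

This gives the KKT block system:
  [ Q   A^T ] [ x     ]   [-c ]
  [ A    0  ] [ lambda ] = [ b ]

Solving the linear system:
  x*      = (-1.0909, -0.9091)
  lambda* = (7.3636)
  f(x*)   = 7.4545

x* = (-1.0909, -0.9091), lambda* = (7.3636)


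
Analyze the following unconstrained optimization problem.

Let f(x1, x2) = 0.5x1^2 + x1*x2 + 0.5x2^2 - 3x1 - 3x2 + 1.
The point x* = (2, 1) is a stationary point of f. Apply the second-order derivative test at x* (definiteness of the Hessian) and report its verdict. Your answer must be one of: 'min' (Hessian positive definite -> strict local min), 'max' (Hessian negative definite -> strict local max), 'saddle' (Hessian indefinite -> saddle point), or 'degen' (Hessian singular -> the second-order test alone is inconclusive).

Compute the Hessian H = grad^2 f:
  H = [[1, 1], [1, 1]]
Verify stationarity: grad f(x*) = H x* + g = (0, 0).
Eigenvalues of H: 0, 2.
H has a zero eigenvalue (singular; positive semidefinite but not definite), so H is neither positive definite, negative definite, nor indefinite. The second-order test alone is inconclusive -> degen.
(Indeed, f is constant along the null direction of H through x*, so x* is not a strict local extremum.)

degen


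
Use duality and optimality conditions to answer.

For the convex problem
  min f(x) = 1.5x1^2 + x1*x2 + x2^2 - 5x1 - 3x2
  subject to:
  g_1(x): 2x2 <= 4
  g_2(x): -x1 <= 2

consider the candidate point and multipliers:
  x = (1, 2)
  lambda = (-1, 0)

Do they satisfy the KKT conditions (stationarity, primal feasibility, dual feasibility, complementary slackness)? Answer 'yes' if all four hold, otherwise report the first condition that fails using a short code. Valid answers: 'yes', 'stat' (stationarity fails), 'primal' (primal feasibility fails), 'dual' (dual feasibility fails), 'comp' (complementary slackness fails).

Gradient of f: grad f(x) = Q x + c = (0, 2)
Constraint values g_i(x) = a_i^T x - b_i:
  g_1((1, 2)) = 0
  g_2((1, 2)) = -3
Stationarity residual: grad f(x) + sum_i lambda_i a_i = (0, 0)
  -> stationarity OK
Primal feasibility (all g_i <= 0): OK
Dual feasibility (all lambda_i >= 0): FAILS
Complementary slackness (lambda_i * g_i(x) = 0 for all i): OK

Verdict: the first failing condition is dual_feasibility -> dual.

dual


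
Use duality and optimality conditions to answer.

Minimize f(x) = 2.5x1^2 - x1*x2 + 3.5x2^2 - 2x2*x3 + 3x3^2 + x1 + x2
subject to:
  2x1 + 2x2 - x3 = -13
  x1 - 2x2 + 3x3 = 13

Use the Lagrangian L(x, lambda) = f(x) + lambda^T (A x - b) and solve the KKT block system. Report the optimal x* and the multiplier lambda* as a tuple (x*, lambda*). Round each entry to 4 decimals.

Form the Lagrangian:
  L(x, lambda) = (1/2) x^T Q x + c^T x + lambda^T (A x - b)
Stationarity (grad_x L = 0): Q x + c + A^T lambda = 0.
Primal feasibility: A x = b.

This gives the KKT block system:
  [ Q   A^T ] [ x     ]   [-c ]
  [ A    0  ] [ lambda ] = [ b ]

Solving the linear system:
  x*      = (-2, -3, 3)
  lambda* = (6, -6)
  f(x*)   = 75.5

x* = (-2, -3, 3), lambda* = (6, -6)


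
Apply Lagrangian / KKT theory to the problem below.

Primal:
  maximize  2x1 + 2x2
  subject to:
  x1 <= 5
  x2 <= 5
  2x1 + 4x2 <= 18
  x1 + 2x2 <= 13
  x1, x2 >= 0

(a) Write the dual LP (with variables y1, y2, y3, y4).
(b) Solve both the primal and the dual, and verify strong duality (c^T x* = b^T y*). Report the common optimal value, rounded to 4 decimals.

The standard primal-dual pair for 'max c^T x s.t. A x <= b, x >= 0' is:
  Dual:  min b^T y  s.t.  A^T y >= c,  y >= 0.

So the dual LP is:
  minimize  5y1 + 5y2 + 18y3 + 13y4
  subject to:
    y1 + 2y3 + y4 >= 2
    y2 + 4y3 + 2y4 >= 2
    y1, y2, y3, y4 >= 0

Solving the primal: x* = (5, 2).
  primal value c^T x* = 14.
Solving the dual: y* = (1, 0, 0.5, 0).
  dual value b^T y* = 14.
Strong duality: c^T x* = b^T y*. Confirmed.

14


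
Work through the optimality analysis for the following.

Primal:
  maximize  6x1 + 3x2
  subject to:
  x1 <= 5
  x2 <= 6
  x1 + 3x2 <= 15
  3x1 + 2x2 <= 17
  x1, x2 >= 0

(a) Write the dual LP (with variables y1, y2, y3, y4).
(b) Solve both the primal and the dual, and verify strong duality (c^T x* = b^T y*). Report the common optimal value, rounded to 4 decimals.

The standard primal-dual pair for 'max c^T x s.t. A x <= b, x >= 0' is:
  Dual:  min b^T y  s.t.  A^T y >= c,  y >= 0.

So the dual LP is:
  minimize  5y1 + 6y2 + 15y3 + 17y4
  subject to:
    y1 + y3 + 3y4 >= 6
    y2 + 3y3 + 2y4 >= 3
    y1, y2, y3, y4 >= 0

Solving the primal: x* = (5, 1).
  primal value c^T x* = 33.
Solving the dual: y* = (1.5, 0, 0, 1.5).
  dual value b^T y* = 33.
Strong duality: c^T x* = b^T y*. Confirmed.

33


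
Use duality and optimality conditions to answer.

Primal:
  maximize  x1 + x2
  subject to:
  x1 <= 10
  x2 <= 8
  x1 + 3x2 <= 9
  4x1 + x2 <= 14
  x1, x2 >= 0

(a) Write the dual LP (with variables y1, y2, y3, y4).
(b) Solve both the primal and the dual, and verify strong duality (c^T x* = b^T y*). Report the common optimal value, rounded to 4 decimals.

The standard primal-dual pair for 'max c^T x s.t. A x <= b, x >= 0' is:
  Dual:  min b^T y  s.t.  A^T y >= c,  y >= 0.

So the dual LP is:
  minimize  10y1 + 8y2 + 9y3 + 14y4
  subject to:
    y1 + y3 + 4y4 >= 1
    y2 + 3y3 + y4 >= 1
    y1, y2, y3, y4 >= 0

Solving the primal: x* = (3, 2).
  primal value c^T x* = 5.
Solving the dual: y* = (0, 0, 0.2727, 0.1818).
  dual value b^T y* = 5.
Strong duality: c^T x* = b^T y*. Confirmed.

5


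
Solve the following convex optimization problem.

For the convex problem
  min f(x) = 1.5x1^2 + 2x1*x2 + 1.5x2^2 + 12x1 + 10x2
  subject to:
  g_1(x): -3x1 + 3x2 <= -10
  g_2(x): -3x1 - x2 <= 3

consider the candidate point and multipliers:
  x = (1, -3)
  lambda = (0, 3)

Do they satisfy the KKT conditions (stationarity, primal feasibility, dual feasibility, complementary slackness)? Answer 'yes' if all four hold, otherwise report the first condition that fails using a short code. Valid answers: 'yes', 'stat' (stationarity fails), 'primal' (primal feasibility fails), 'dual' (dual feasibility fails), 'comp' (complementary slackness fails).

Gradient of f: grad f(x) = Q x + c = (9, 3)
Constraint values g_i(x) = a_i^T x - b_i:
  g_1((1, -3)) = -2
  g_2((1, -3)) = -3
Stationarity residual: grad f(x) + sum_i lambda_i a_i = (0, 0)
  -> stationarity OK
Primal feasibility (all g_i <= 0): OK
Dual feasibility (all lambda_i >= 0): OK
Complementary slackness (lambda_i * g_i(x) = 0 for all i): FAILS

Verdict: the first failing condition is complementary_slackness -> comp.

comp


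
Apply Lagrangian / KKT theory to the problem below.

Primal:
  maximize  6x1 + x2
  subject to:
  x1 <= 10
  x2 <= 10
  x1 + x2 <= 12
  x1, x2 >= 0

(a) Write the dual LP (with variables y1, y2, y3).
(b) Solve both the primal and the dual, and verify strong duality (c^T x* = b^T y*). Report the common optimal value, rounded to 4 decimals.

The standard primal-dual pair for 'max c^T x s.t. A x <= b, x >= 0' is:
  Dual:  min b^T y  s.t.  A^T y >= c,  y >= 0.

So the dual LP is:
  minimize  10y1 + 10y2 + 12y3
  subject to:
    y1 + y3 >= 6
    y2 + y3 >= 1
    y1, y2, y3 >= 0

Solving the primal: x* = (10, 2).
  primal value c^T x* = 62.
Solving the dual: y* = (5, 0, 1).
  dual value b^T y* = 62.
Strong duality: c^T x* = b^T y*. Confirmed.

62


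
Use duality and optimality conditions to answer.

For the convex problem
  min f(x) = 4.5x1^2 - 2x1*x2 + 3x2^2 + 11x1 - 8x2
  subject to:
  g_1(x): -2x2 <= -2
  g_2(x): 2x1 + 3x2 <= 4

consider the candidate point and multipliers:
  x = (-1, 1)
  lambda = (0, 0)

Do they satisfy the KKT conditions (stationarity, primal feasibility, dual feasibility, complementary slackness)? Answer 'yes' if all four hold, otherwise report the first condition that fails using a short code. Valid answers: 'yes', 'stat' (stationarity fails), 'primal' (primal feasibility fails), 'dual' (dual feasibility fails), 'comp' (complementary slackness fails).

Gradient of f: grad f(x) = Q x + c = (0, 0)
Constraint values g_i(x) = a_i^T x - b_i:
  g_1((-1, 1)) = 0
  g_2((-1, 1)) = -3
Stationarity residual: grad f(x) + sum_i lambda_i a_i = (0, 0)
  -> stationarity OK
Primal feasibility (all g_i <= 0): OK
Dual feasibility (all lambda_i >= 0): OK
Complementary slackness (lambda_i * g_i(x) = 0 for all i): OK

Verdict: yes, KKT holds.

yes


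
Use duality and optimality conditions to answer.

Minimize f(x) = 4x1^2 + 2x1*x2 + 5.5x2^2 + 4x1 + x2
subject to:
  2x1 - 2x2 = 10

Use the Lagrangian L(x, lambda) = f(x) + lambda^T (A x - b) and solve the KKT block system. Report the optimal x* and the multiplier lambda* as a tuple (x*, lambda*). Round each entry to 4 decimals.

Form the Lagrangian:
  L(x, lambda) = (1/2) x^T Q x + c^T x + lambda^T (A x - b)
Stationarity (grad_x L = 0): Q x + c + A^T lambda = 0.
Primal feasibility: A x = b.

This gives the KKT block system:
  [ Q   A^T ] [ x     ]   [-c ]
  [ A    0  ] [ lambda ] = [ b ]

Solving the linear system:
  x*      = (2.6087, -2.3913)
  lambda* = (-10.0435)
  f(x*)   = 54.2391

x* = (2.6087, -2.3913), lambda* = (-10.0435)


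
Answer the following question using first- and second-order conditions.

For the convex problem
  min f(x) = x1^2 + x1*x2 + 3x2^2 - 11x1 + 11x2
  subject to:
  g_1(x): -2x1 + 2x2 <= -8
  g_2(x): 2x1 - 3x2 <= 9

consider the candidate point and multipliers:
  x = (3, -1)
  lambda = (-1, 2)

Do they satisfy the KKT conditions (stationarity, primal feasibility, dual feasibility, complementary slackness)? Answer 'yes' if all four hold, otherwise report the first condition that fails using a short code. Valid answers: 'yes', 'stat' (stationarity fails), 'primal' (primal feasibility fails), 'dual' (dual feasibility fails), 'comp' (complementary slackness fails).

Gradient of f: grad f(x) = Q x + c = (-6, 8)
Constraint values g_i(x) = a_i^T x - b_i:
  g_1((3, -1)) = 0
  g_2((3, -1)) = 0
Stationarity residual: grad f(x) + sum_i lambda_i a_i = (0, 0)
  -> stationarity OK
Primal feasibility (all g_i <= 0): OK
Dual feasibility (all lambda_i >= 0): FAILS
Complementary slackness (lambda_i * g_i(x) = 0 for all i): OK

Verdict: the first failing condition is dual_feasibility -> dual.

dual


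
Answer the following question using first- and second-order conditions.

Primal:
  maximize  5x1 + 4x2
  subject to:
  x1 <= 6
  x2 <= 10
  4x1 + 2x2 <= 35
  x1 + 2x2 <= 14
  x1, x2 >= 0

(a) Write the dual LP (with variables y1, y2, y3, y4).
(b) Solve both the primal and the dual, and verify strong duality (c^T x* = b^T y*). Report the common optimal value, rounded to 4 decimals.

The standard primal-dual pair for 'max c^T x s.t. A x <= b, x >= 0' is:
  Dual:  min b^T y  s.t.  A^T y >= c,  y >= 0.

So the dual LP is:
  minimize  6y1 + 10y2 + 35y3 + 14y4
  subject to:
    y1 + 4y3 + y4 >= 5
    y2 + 2y3 + 2y4 >= 4
    y1, y2, y3, y4 >= 0

Solving the primal: x* = (6, 4).
  primal value c^T x* = 46.
Solving the dual: y* = (3, 0, 0, 2).
  dual value b^T y* = 46.
Strong duality: c^T x* = b^T y*. Confirmed.

46


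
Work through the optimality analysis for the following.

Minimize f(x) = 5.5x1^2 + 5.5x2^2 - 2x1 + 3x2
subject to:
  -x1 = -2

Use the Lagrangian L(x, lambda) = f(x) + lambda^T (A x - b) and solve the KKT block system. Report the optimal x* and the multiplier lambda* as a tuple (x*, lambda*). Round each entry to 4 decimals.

Form the Lagrangian:
  L(x, lambda) = (1/2) x^T Q x + c^T x + lambda^T (A x - b)
Stationarity (grad_x L = 0): Q x + c + A^T lambda = 0.
Primal feasibility: A x = b.

This gives the KKT block system:
  [ Q   A^T ] [ x     ]   [-c ]
  [ A    0  ] [ lambda ] = [ b ]

Solving the linear system:
  x*      = (2, -0.2727)
  lambda* = (20)
  f(x*)   = 17.5909

x* = (2, -0.2727), lambda* = (20)


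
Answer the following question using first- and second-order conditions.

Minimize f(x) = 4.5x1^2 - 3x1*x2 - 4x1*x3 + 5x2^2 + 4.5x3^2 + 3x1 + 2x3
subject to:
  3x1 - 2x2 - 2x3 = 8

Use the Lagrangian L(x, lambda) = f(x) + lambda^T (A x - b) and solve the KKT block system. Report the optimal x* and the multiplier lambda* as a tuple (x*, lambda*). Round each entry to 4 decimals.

Form the Lagrangian:
  L(x, lambda) = (1/2) x^T Q x + c^T x + lambda^T (A x - b)
Stationarity (grad_x L = 0): Q x + c + A^T lambda = 0.
Primal feasibility: A x = b.

This gives the KKT block system:
  [ Q   A^T ] [ x     ]   [-c ]
  [ A    0  ] [ lambda ] = [ b ]

Solving the linear system:
  x*      = (1.0671, -1.0875, -1.312)
  lambda* = (-7.0379)
  f(x*)   = 28.4402

x* = (1.0671, -1.0875, -1.312), lambda* = (-7.0379)


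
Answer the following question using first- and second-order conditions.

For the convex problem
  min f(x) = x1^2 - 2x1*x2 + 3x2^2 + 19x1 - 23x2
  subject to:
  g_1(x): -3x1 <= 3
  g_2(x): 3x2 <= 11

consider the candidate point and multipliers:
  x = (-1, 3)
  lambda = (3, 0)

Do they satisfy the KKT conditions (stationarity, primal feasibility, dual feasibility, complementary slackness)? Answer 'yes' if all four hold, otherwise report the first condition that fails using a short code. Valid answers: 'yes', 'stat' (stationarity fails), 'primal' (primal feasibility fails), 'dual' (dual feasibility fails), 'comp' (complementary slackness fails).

Gradient of f: grad f(x) = Q x + c = (11, -3)
Constraint values g_i(x) = a_i^T x - b_i:
  g_1((-1, 3)) = 0
  g_2((-1, 3)) = -2
Stationarity residual: grad f(x) + sum_i lambda_i a_i = (2, -3)
  -> stationarity FAILS
Primal feasibility (all g_i <= 0): OK
Dual feasibility (all lambda_i >= 0): OK
Complementary slackness (lambda_i * g_i(x) = 0 for all i): OK

Verdict: the first failing condition is stationarity -> stat.

stat


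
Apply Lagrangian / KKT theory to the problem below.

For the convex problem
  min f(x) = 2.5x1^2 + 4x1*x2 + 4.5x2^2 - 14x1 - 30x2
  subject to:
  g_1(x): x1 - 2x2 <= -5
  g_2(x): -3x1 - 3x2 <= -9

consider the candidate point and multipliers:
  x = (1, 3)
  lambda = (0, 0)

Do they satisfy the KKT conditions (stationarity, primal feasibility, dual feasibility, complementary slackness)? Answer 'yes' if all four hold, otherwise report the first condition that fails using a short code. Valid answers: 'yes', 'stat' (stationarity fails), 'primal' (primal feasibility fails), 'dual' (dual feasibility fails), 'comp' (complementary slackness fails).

Gradient of f: grad f(x) = Q x + c = (3, 1)
Constraint values g_i(x) = a_i^T x - b_i:
  g_1((1, 3)) = 0
  g_2((1, 3)) = -3
Stationarity residual: grad f(x) + sum_i lambda_i a_i = (3, 1)
  -> stationarity FAILS
Primal feasibility (all g_i <= 0): OK
Dual feasibility (all lambda_i >= 0): OK
Complementary slackness (lambda_i * g_i(x) = 0 for all i): OK

Verdict: the first failing condition is stationarity -> stat.

stat


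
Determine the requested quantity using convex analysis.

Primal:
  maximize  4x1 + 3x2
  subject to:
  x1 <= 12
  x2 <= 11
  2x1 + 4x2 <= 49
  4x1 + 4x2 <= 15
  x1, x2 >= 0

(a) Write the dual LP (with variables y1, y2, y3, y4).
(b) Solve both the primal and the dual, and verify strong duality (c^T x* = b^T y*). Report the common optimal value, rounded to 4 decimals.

The standard primal-dual pair for 'max c^T x s.t. A x <= b, x >= 0' is:
  Dual:  min b^T y  s.t.  A^T y >= c,  y >= 0.

So the dual LP is:
  minimize  12y1 + 11y2 + 49y3 + 15y4
  subject to:
    y1 + 2y3 + 4y4 >= 4
    y2 + 4y3 + 4y4 >= 3
    y1, y2, y3, y4 >= 0

Solving the primal: x* = (3.75, 0).
  primal value c^T x* = 15.
Solving the dual: y* = (0, 0, 0, 1).
  dual value b^T y* = 15.
Strong duality: c^T x* = b^T y*. Confirmed.

15


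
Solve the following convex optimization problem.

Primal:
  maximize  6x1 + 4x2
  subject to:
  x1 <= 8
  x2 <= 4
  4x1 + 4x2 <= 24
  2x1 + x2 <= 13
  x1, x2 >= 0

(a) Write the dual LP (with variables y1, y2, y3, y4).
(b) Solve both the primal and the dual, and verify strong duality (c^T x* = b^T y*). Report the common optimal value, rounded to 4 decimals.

The standard primal-dual pair for 'max c^T x s.t. A x <= b, x >= 0' is:
  Dual:  min b^T y  s.t.  A^T y >= c,  y >= 0.

So the dual LP is:
  minimize  8y1 + 4y2 + 24y3 + 13y4
  subject to:
    y1 + 4y3 + 2y4 >= 6
    y2 + 4y3 + y4 >= 4
    y1, y2, y3, y4 >= 0

Solving the primal: x* = (6, 0).
  primal value c^T x* = 36.
Solving the dual: y* = (0, 0, 1.5, 0).
  dual value b^T y* = 36.
Strong duality: c^T x* = b^T y*. Confirmed.

36


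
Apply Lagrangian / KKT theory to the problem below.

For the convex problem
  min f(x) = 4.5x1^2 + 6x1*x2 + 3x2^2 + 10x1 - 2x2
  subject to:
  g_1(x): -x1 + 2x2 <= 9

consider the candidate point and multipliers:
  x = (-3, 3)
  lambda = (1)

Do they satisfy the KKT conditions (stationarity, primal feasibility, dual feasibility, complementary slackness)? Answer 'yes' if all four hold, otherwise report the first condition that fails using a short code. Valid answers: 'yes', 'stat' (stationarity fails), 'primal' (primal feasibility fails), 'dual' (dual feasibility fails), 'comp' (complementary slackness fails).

Gradient of f: grad f(x) = Q x + c = (1, -2)
Constraint values g_i(x) = a_i^T x - b_i:
  g_1((-3, 3)) = 0
Stationarity residual: grad f(x) + sum_i lambda_i a_i = (0, 0)
  -> stationarity OK
Primal feasibility (all g_i <= 0): OK
Dual feasibility (all lambda_i >= 0): OK
Complementary slackness (lambda_i * g_i(x) = 0 for all i): OK

Verdict: yes, KKT holds.

yes


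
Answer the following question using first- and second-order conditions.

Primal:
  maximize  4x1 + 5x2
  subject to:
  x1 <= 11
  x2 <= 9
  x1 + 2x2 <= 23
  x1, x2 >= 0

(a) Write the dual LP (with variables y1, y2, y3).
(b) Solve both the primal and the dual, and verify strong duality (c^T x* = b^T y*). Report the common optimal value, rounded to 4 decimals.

The standard primal-dual pair for 'max c^T x s.t. A x <= b, x >= 0' is:
  Dual:  min b^T y  s.t.  A^T y >= c,  y >= 0.

So the dual LP is:
  minimize  11y1 + 9y2 + 23y3
  subject to:
    y1 + y3 >= 4
    y2 + 2y3 >= 5
    y1, y2, y3 >= 0

Solving the primal: x* = (11, 6).
  primal value c^T x* = 74.
Solving the dual: y* = (1.5, 0, 2.5).
  dual value b^T y* = 74.
Strong duality: c^T x* = b^T y*. Confirmed.

74


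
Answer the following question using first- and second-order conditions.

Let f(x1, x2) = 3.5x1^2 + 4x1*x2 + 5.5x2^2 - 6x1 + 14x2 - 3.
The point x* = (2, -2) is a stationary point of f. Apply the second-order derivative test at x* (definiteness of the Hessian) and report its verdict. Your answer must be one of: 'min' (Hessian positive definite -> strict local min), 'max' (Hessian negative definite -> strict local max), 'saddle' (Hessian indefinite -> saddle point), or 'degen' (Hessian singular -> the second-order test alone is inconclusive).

Compute the Hessian H = grad^2 f:
  H = [[7, 4], [4, 11]]
Verify stationarity: grad f(x*) = H x* + g = (0, 0).
Eigenvalues of H: 4.5279, 13.4721.
Both eigenvalues > 0, so H is positive definite -> x* is a strict local min.

min


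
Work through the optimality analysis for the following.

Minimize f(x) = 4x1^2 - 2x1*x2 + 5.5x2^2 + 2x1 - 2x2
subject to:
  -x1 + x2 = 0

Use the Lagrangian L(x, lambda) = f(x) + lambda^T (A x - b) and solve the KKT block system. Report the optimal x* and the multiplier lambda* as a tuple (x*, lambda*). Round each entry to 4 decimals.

Form the Lagrangian:
  L(x, lambda) = (1/2) x^T Q x + c^T x + lambda^T (A x - b)
Stationarity (grad_x L = 0): Q x + c + A^T lambda = 0.
Primal feasibility: A x = b.

This gives the KKT block system:
  [ Q   A^T ] [ x     ]   [-c ]
  [ A    0  ] [ lambda ] = [ b ]

Solving the linear system:
  x*      = (0, 0)
  lambda* = (2)
  f(x*)   = 0

x* = (0, 0), lambda* = (2)


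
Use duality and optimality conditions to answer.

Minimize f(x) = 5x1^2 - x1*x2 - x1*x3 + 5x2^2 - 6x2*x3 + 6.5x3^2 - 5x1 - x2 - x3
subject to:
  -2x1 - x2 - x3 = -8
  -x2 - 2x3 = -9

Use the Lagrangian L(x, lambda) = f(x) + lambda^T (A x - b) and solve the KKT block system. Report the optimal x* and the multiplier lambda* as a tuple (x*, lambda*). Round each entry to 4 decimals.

Form the Lagrangian:
  L(x, lambda) = (1/2) x^T Q x + c^T x + lambda^T (A x - b)
Stationarity (grad_x L = 0): Q x + c + A^T lambda = 0.
Primal feasibility: A x = b.

This gives the KKT block system:
  [ Q   A^T ] [ x     ]   [-c ]
  [ A    0  ] [ lambda ] = [ b ]

Solving the linear system:
  x*      = (1.0093, 2.9627, 3.0186)
  lambda* = (-0.4441, 9.9503)
  f(x*)   = 37.486

x* = (1.0093, 2.9627, 3.0186), lambda* = (-0.4441, 9.9503)


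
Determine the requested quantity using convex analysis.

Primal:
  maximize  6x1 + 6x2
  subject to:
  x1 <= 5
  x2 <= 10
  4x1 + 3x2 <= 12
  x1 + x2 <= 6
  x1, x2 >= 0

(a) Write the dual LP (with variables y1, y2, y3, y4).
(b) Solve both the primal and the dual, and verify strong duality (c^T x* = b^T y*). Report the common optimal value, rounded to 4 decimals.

The standard primal-dual pair for 'max c^T x s.t. A x <= b, x >= 0' is:
  Dual:  min b^T y  s.t.  A^T y >= c,  y >= 0.

So the dual LP is:
  minimize  5y1 + 10y2 + 12y3 + 6y4
  subject to:
    y1 + 4y3 + y4 >= 6
    y2 + 3y3 + y4 >= 6
    y1, y2, y3, y4 >= 0

Solving the primal: x* = (0, 4).
  primal value c^T x* = 24.
Solving the dual: y* = (0, 0, 2, 0).
  dual value b^T y* = 24.
Strong duality: c^T x* = b^T y*. Confirmed.

24


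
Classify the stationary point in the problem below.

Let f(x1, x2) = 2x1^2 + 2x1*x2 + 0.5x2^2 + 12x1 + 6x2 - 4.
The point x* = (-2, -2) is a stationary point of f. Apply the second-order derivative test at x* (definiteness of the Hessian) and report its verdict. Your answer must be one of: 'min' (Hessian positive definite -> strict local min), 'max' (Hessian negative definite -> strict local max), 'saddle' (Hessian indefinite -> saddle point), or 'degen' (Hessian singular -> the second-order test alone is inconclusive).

Compute the Hessian H = grad^2 f:
  H = [[4, 2], [2, 1]]
Verify stationarity: grad f(x*) = H x* + g = (0, 0).
Eigenvalues of H: 0, 5.
H has a zero eigenvalue (singular; positive semidefinite but not definite), so H is neither positive definite, negative definite, nor indefinite. The second-order test alone is inconclusive -> degen.
(Indeed, f is constant along the null direction of H through x*, so x* is not a strict local extremum.)

degen


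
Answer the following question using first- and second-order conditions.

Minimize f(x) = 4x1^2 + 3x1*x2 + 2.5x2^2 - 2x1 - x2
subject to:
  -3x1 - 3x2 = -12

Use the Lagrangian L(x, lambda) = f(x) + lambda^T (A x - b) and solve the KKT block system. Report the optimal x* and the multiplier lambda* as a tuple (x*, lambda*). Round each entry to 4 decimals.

Form the Lagrangian:
  L(x, lambda) = (1/2) x^T Q x + c^T x + lambda^T (A x - b)
Stationarity (grad_x L = 0): Q x + c + A^T lambda = 0.
Primal feasibility: A x = b.

This gives the KKT block system:
  [ Q   A^T ] [ x     ]   [-c ]
  [ A    0  ] [ lambda ] = [ b ]

Solving the linear system:
  x*      = (1.2857, 2.7143)
  lambda* = (5.4762)
  f(x*)   = 30.2143

x* = (1.2857, 2.7143), lambda* = (5.4762)


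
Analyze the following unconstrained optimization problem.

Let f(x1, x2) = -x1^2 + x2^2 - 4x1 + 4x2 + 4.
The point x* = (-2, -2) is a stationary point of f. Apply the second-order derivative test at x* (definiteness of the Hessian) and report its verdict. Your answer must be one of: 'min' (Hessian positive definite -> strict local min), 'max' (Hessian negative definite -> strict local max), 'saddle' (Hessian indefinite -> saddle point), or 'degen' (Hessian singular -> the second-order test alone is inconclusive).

Compute the Hessian H = grad^2 f:
  H = [[-2, 0], [0, 2]]
Verify stationarity: grad f(x*) = H x* + g = (0, 0).
Eigenvalues of H: -2, 2.
Eigenvalues have mixed signs, so H is indefinite -> x* is a saddle point.

saddle


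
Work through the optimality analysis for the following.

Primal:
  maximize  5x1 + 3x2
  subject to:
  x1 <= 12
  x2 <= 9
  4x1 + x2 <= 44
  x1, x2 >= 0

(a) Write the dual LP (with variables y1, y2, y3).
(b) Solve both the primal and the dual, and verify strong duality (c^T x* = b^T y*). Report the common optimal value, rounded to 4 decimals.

The standard primal-dual pair for 'max c^T x s.t. A x <= b, x >= 0' is:
  Dual:  min b^T y  s.t.  A^T y >= c,  y >= 0.

So the dual LP is:
  minimize  12y1 + 9y2 + 44y3
  subject to:
    y1 + 4y3 >= 5
    y2 + y3 >= 3
    y1, y2, y3 >= 0

Solving the primal: x* = (8.75, 9).
  primal value c^T x* = 70.75.
Solving the dual: y* = (0, 1.75, 1.25).
  dual value b^T y* = 70.75.
Strong duality: c^T x* = b^T y*. Confirmed.

70.75
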